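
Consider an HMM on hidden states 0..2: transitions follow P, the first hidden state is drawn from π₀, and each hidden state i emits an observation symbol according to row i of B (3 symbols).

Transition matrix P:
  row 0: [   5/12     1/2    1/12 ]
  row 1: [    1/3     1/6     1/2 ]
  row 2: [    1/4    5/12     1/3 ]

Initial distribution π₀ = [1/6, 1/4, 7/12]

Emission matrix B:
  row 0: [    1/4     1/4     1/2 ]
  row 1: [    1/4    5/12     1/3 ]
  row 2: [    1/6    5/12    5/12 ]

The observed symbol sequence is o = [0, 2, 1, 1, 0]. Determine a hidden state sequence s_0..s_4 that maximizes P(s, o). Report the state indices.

path = [2, 0, 1, 2, 1]

t=0: δ = [4.167e-02, 6.250e-02, 9.722e-02]  (obs o_0=0)
t=1: δ = [1.215e-02, 1.350e-02, 1.350e-02]  ψ = [2, 2, 2]  (obs o_1=2)
t=2: δ = [1.266e-03, 2.532e-03, 2.813e-03]  ψ = [0, 0, 1]  (obs o_2=1)
t=3: δ = [2.110e-04, 4.884e-04, 5.275e-04]  ψ = [1, 2, 1]  (obs o_3=1)
t=4: δ = [4.070e-05, 5.494e-05, 4.070e-05]  ψ = [1, 2, 1]  (obs o_4=0)
backtrack: best end state = 1; path = [2, 0, 1, 2, 1]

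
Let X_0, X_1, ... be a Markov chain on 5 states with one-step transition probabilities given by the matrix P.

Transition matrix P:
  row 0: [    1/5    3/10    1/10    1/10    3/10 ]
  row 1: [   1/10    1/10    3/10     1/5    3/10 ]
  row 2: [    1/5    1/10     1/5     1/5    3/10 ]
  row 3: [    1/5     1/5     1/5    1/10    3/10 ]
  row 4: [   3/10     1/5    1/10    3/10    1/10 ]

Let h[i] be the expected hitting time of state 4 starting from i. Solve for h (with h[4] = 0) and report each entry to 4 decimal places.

h = [3.3333, 3.3333, 3.3333, 3.3333, 0.0000]

First-step conditioning: h[4] = 0; for i ≠ 4, h[i] = 1 + Σ_k P[i][k]·h[k].
  h[0] = 1 + 1/5·h[0] + 3/10·h[1] + 1/10·h[2] + 1/10·h[3]
  h[1] = 1 + 1/10·h[0] + 1/10·h[1] + 3/10·h[2] + 1/5·h[3]
  h[2] = 1 + 1/5·h[0] + 1/10·h[1] + 1/5·h[2] + 1/5·h[3]
  h[3] = 1 + 1/5·h[0] + 1/5·h[1] + 1/5·h[2] + 1/10·h[3]
Solving the 4×4 linear system over states ≠ 4 gives exactly h = [10/3, 10/3, 10/3, 10/3, 0] (h[4] = 0 is the target).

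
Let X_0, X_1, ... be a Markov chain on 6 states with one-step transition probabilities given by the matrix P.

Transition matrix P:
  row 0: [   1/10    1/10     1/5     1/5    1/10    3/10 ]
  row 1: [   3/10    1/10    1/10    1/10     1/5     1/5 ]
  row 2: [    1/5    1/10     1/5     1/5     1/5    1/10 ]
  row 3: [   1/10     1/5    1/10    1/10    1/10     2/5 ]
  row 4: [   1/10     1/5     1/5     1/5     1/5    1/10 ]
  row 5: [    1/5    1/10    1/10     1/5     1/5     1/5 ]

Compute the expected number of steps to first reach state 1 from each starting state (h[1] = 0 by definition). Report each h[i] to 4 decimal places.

h = [7.4830, 0.0000, 7.4150, 6.8027, 6.6667, 7.4150]

First-step conditioning: h[1] = 0; for i ≠ 1, h[i] = 1 + Σ_k P[i][k]·h[k].
  h[0] = 1 + 1/10·h[0] + 1/5·h[2] + 1/5·h[3] + 1/10·h[4] + 3/10·h[5]
  h[2] = 1 + 1/5·h[0] + 1/5·h[2] + 1/5·h[3] + 1/5·h[4] + 1/10·h[5]
  h[3] = 1 + 1/10·h[0] + 1/10·h[2] + 1/10·h[3] + 1/10·h[4] + 2/5·h[5]
  h[4] = 1 + 1/10·h[0] + 1/5·h[2] + 1/5·h[3] + 1/5·h[4] + 1/10·h[5]
  h[5] = 1 + 1/5·h[0] + 1/10·h[2] + 1/5·h[3] + 1/5·h[4] + 1/5·h[5]
Solving the 5×5 linear system over states ≠ 1 gives exactly h = [1100/147, 0, 1090/147, 1000/147, 20/3, 1090/147] (h[1] = 0 is the target).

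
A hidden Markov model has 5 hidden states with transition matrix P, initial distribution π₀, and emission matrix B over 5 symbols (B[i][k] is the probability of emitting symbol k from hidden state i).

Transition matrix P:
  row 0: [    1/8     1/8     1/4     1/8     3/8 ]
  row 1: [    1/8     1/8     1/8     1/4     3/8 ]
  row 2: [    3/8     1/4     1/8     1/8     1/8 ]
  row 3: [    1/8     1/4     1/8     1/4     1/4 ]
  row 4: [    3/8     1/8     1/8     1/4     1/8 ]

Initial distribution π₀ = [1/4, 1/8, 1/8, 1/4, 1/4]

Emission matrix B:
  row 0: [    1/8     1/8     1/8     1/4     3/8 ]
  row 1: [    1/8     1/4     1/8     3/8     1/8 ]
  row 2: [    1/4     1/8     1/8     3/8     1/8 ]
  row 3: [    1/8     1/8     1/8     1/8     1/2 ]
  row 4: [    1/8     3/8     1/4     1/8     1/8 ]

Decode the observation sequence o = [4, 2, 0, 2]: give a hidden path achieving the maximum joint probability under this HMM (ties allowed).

t=0: δ = [9.375e-02, 1.562e-02, 1.562e-02, 1.250e-01, 3.125e-02]  (obs o_0=4)
t=1: δ = [1.953e-03, 3.906e-03, 2.930e-03, 3.906e-03, 8.789e-03]  ψ = [3, 3, 0, 3, 0]  (obs o_1=2)
t=2: δ = [4.120e-04, 1.373e-04, 2.747e-04, 2.747e-04, 1.831e-04]  ψ = [4, 4, 4, 4, 1]  (obs o_2=0)
t=3: δ = [1.287e-05, 8.583e-06, 1.287e-05, 8.583e-06, 3.862e-05]  ψ = [2, 2, 0, 3, 0]  (obs o_3=2)
backtrack: best end state = 4; path = [0, 4, 0, 4]

path = [0, 4, 0, 4]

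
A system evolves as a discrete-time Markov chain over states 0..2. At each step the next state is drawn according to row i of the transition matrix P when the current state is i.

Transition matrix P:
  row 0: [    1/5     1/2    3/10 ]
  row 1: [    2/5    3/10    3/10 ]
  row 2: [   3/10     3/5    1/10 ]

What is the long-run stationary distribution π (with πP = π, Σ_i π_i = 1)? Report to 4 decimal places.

π = [0.3125, 0.4375, 0.2500]

Balance equations π_j = Σ_i π_i·P[i][j]:
  π_0 = 1/5·π_0 + 2/5·π_1 + 3/10·π_2
  π_1 = 1/2·π_0 + 3/10·π_1 + 3/5·π_2
  normalize: π_0 + π_1 + π_2 = 1
Solving the linear system gives exactly π = [5/16, 7/16, 1/4].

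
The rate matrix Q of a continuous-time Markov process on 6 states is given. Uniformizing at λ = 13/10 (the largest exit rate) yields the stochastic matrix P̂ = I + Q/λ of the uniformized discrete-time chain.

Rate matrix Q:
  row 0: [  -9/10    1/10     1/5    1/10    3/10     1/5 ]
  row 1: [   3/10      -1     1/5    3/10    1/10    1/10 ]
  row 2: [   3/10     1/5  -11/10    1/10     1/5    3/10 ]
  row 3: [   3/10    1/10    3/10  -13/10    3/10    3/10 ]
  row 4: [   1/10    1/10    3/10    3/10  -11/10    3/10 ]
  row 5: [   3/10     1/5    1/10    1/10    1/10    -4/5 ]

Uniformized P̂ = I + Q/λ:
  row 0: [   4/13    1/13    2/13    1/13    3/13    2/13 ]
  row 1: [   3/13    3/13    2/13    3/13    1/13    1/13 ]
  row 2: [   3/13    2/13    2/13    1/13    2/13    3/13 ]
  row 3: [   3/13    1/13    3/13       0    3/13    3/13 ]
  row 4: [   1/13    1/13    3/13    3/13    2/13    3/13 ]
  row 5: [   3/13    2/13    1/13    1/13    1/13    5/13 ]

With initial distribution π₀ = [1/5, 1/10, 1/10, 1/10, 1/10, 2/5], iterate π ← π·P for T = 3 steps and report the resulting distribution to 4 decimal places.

π = [0.2253, 0.1262, 0.1559, 0.1110, 0.1521, 0.2295]

t=0: π = [0.2000, 0.1000, 0.1000, 0.1000, 0.1000, 0.4000]
t=1: π = [0.2308, 0.1308, 0.1385, 0.1000, 0.1385, 0.2615]
t=2: π = [0.2272, 0.1278, 0.1521, 0.1107, 0.1491, 0.2331]
t=3: π = [0.2253, 0.1262, 0.1559, 0.1110, 0.1521, 0.2295]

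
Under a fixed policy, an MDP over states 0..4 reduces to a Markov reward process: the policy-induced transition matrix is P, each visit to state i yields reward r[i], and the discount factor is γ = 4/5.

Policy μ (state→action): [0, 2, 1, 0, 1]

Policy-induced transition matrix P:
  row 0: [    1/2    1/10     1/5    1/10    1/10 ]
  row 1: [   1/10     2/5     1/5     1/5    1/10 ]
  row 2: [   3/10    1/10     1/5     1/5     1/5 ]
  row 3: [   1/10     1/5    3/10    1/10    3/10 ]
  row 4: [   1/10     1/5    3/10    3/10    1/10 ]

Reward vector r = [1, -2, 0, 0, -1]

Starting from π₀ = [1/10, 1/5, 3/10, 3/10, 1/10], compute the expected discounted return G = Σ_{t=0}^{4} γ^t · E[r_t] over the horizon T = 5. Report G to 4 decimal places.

G = -1.1978

t=0: π = [0.1000, 0.2000, 0.3000, 0.3000, 0.1000], E[r] = -0.4000, γ^t·E[r] = -0.400000, running G = -0.400000
t=1: π = [0.2000, 0.2000, 0.2400, 0.1700, 0.1900], E[r] = -0.3900, γ^t·E[r] = -0.312000, running G = -0.712000
t=2: π = [0.2280, 0.1960, 0.2360, 0.1820, 0.1580], E[r] = -0.3220, γ^t·E[r] = -0.206080, running G = -0.918080
t=3: π = [0.2384, 0.1928, 0.2340, 0.1748, 0.1600], E[r] = -0.3072, γ^t·E[r] = -0.157286, running G = -1.075366
t=4: π = [0.2422, 0.1913, 0.2335, 0.1747, 0.1584], E[r] = -0.2988, γ^t·E[r] = -0.122405, running G = -1.197771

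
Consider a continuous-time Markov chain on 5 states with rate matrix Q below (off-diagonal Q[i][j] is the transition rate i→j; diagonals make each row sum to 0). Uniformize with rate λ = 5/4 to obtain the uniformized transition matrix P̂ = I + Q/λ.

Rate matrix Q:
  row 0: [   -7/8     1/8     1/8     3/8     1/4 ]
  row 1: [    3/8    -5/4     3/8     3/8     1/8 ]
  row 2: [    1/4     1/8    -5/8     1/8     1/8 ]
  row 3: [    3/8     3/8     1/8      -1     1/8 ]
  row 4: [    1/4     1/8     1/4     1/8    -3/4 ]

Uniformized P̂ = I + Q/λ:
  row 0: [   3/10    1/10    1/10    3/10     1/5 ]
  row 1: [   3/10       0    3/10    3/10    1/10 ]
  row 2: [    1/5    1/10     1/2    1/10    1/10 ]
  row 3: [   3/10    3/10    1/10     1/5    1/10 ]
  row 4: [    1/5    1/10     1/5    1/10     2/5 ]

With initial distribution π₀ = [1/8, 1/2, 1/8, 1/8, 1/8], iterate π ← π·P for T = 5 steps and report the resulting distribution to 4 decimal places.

t=0: π = [0.1250, 0.5000, 0.1250, 0.1250, 0.1250]
t=1: π = [0.2750, 0.0750, 0.2625, 0.2375, 0.1500]
t=2: π = [0.2588, 0.1400, 0.2350, 0.1938, 0.1725]
t=3: π = [0.2593, 0.1248, 0.2393, 0.1991, 0.1776]
t=4: π = [0.2583, 0.1274, 0.2384, 0.1967, 0.1792]
t=5: π = [0.2582, 0.1266, 0.2388, 0.1968, 0.1796]

π = [0.2582, 0.1266, 0.2388, 0.1968, 0.1796]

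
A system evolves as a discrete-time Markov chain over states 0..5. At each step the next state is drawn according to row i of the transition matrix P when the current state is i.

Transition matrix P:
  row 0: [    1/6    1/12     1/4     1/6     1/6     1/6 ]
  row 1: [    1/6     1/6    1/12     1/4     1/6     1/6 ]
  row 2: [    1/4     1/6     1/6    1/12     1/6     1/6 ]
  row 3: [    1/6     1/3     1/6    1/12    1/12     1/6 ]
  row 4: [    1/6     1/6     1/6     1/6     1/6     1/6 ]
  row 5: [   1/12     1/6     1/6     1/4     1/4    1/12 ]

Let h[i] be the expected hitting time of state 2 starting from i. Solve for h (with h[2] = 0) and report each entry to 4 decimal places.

h = [5.5408, 6.6055, 0.0000, 6.1704, 6.0913, 6.1397]

First-step conditioning: h[2] = 0; for i ≠ 2, h[i] = 1 + Σ_k P[i][k]·h[k].
  h[0] = 1 + 1/6·h[0] + 1/12·h[1] + 1/6·h[3] + 1/6·h[4] + 1/6·h[5]
  h[1] = 1 + 1/6·h[0] + 1/6·h[1] + 1/4·h[3] + 1/6·h[4] + 1/6·h[5]
  h[3] = 1 + 1/6·h[0] + 1/3·h[1] + 1/12·h[3] + 1/12·h[4] + 1/6·h[5]
  h[4] = 1 + 1/6·h[0] + 1/6·h[1] + 1/6·h[3] + 1/6·h[4] + 1/6·h[5]
  h[5] = 1 + 1/12·h[0] + 1/6·h[1] + 1/4·h[3] + 1/4·h[4] + 1/12·h[5]
Solving the 5×5 linear system over states ≠ 2 gives exactly h = [21853/3944, 6513/986, 0, 3042/493, 3003/493, 835/136] (h[2] = 0 is the target).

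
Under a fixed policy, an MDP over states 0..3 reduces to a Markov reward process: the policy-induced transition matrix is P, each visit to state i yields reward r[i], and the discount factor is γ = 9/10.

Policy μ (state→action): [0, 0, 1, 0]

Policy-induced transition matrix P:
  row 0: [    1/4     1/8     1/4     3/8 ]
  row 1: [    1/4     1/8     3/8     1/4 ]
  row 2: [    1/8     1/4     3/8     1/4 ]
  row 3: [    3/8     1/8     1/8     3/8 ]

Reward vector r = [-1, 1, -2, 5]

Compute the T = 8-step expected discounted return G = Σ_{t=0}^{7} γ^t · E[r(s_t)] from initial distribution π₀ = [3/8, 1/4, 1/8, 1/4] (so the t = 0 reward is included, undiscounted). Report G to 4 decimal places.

t=0: π = [0.3750, 0.2500, 0.1250, 0.2500], E[r] = 0.8750, γ^t·E[r] = 0.875000, running G = 0.875000
t=1: π = [0.2656, 0.1406, 0.2656, 0.3281], E[r] = 0.9844, γ^t·E[r] = 0.885938, running G = 1.760938
t=2: π = [0.2578, 0.1582, 0.2598, 0.3242], E[r] = 1.0020, γ^t·E[r] = 0.811582, running G = 2.572520
t=3: π = [0.2581, 0.1575, 0.2617, 0.3228], E[r] = 0.9897, γ^t·E[r] = 0.721525, running G = 3.294044
t=4: π = [0.2576, 0.1577, 0.2621, 0.3226], E[r] = 0.9890, γ^t·E[r] = 0.648872, running G = 3.942916
t=5: π = [0.2576, 0.1578, 0.2621, 0.3225], E[r] = 0.9885, γ^t·E[r] = 0.583723, running G = 4.526640
t=6: π = [0.2575, 0.1578, 0.2622, 0.3225], E[r] = 0.9884, γ^t·E[r] = 0.525296, running G = 5.051936
t=7: π = [0.2575, 0.1578, 0.2622, 0.3225], E[r] = 0.9884, γ^t·E[r] = 0.472753, running G = 5.524689

G = 5.5247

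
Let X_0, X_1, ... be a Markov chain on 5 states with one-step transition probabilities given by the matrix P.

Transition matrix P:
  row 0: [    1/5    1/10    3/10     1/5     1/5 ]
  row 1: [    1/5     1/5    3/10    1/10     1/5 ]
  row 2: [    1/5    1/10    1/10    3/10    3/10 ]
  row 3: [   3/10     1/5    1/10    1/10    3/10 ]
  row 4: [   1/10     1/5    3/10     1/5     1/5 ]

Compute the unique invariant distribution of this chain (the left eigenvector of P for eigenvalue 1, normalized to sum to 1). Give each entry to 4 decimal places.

π = [0.1947, 0.1587, 0.2188, 0.1873, 0.2406]

Balance equations π_j = Σ_i π_i·P[i][j]:
  π_0 = 1/5·π_0 + 1/5·π_1 + 1/5·π_2 + 3/10·π_3 + 1/10·π_4
  π_1 = 1/10·π_0 + 1/5·π_1 + 1/10·π_2 + 1/5·π_3 + 1/5·π_4
  π_2 = 3/10·π_0 + 3/10·π_1 + 1/10·π_2 + 1/10·π_3 + 3/10·π_4
  π_3 = 1/5·π_0 + 1/10·π_1 + 3/10·π_2 + 1/10·π_3 + 1/5·π_4
  normalize: π_0 + π_1 + π_2 + π_3 + π_4 = 1
Solving the linear system gives exactly π = [2373/12190, 967/6095, 2667/12190, 2283/12190, 2933/12190].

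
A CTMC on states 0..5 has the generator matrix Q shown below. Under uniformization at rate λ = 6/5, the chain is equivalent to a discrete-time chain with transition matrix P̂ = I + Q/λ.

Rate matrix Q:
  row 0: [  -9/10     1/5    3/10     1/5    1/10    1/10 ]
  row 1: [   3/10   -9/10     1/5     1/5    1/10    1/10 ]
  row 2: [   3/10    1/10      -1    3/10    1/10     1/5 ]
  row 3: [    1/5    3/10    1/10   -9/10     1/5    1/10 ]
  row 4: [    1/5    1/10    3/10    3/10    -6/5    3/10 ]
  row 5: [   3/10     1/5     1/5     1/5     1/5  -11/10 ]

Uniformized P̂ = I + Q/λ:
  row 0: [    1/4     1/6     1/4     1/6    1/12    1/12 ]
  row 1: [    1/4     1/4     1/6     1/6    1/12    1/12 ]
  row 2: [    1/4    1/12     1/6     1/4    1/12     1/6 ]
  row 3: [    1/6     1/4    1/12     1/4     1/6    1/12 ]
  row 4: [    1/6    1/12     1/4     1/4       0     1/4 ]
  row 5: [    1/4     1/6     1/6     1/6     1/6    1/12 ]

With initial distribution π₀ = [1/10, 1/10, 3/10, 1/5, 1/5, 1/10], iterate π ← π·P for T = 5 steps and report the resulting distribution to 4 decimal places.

t=0: π = [0.1000, 0.1000, 0.3000, 0.2000, 0.2000, 0.1000]
t=1: π = [0.2167, 0.1500, 0.1750, 0.2250, 0.0917, 0.1417]
t=2: π = [0.2236, 0.1757, 0.1736, 0.2076, 0.1063, 0.1132]
t=3: π = [0.2238, 0.1753, 0.1769, 0.2073, 0.1012, 0.1155]
t=4: π = [0.2243, 0.1754, 0.1765, 0.2071, 0.1018, 0.1149]
t=5: π = [0.2243, 0.1754, 0.1766, 0.2071, 0.1017, 0.1150]

π = [0.2243, 0.1754, 0.1766, 0.2071, 0.1017, 0.1150]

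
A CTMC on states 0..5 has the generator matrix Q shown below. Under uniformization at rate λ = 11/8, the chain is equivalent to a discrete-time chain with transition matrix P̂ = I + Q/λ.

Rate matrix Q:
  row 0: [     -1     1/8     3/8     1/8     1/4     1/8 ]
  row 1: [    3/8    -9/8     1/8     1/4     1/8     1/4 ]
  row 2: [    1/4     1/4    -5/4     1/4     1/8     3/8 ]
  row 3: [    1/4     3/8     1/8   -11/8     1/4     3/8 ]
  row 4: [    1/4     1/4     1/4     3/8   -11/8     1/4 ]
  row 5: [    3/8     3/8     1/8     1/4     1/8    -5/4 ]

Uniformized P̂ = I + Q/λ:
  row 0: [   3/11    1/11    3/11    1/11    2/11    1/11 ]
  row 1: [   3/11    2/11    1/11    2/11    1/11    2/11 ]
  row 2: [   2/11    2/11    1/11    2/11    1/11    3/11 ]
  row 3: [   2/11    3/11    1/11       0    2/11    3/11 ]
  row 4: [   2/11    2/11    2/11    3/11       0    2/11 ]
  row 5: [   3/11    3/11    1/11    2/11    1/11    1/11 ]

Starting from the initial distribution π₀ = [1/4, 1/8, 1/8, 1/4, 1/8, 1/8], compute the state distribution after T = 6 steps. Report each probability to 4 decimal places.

π = [0.2360, 0.1891, 0.1443, 0.1446, 0.1150, 0.1711]

t=0: π = [0.2500, 0.1250, 0.1250, 0.2500, 0.1250, 0.1250]
t=1: π = [0.2273, 0.1932, 0.1477, 0.1250, 0.1250, 0.1818]
t=2: π = [0.2366, 0.1890, 0.1436, 0.1498, 0.1116, 0.1694]
t=3: π = [0.2359, 0.1893, 0.1441, 0.1432, 0.1159, 0.1716]
t=4: π = [0.2361, 0.1890, 0.1443, 0.1449, 0.1148, 0.1709]
t=5: π = [0.2360, 0.1891, 0.1443, 0.1445, 0.1151, 0.1711]
t=6: π = [0.2360, 0.1891, 0.1443, 0.1446, 0.1150, 0.1711]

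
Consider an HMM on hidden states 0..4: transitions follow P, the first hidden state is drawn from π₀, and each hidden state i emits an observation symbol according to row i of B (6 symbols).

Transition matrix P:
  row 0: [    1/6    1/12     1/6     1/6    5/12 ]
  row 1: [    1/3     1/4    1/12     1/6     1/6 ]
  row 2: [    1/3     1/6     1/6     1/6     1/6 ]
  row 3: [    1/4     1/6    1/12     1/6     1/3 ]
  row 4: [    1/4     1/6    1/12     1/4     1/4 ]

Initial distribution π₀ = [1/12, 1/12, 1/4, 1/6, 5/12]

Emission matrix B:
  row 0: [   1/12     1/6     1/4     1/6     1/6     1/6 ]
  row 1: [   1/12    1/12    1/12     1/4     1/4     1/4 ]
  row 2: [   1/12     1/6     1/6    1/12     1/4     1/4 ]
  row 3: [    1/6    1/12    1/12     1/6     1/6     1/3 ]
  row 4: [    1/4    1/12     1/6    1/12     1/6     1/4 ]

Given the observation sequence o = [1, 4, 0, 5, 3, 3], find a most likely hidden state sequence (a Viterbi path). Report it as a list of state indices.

t=0: δ = [1.389e-02, 6.944e-03, 4.167e-02, 1.389e-02, 3.472e-02]  (obs o_0=1)
t=1: δ = [2.315e-03, 1.736e-03, 1.736e-03, 1.447e-03, 1.447e-03]  ψ = [2, 2, 2, 4, 4]  (obs o_1=4)
t=2: δ = [4.823e-05, 3.617e-05, 3.215e-05, 6.430e-05, 2.411e-04]  ψ = [1, 1, 0, 0, 0]  (obs o_2=0)
t=3: δ = [1.005e-05, 1.005e-05, 5.023e-06, 2.009e-05, 1.507e-05]  ψ = [4, 4, 4, 4, 4]  (obs o_3=5)
t=4: δ = [8.372e-07, 8.372e-07, 1.395e-07, 6.279e-07, 5.582e-07]  ψ = [3, 3, 0, 4, 3]  (obs o_4=3)
t=5: δ = [4.651e-08, 5.233e-08, 1.163e-08, 2.326e-08, 2.907e-08]  ψ = [1, 1, 0, 0, 0]  (obs o_5=3)
backtrack: best end state = 1; path = [2, 0, 4, 3, 1, 1]

path = [2, 0, 4, 3, 1, 1]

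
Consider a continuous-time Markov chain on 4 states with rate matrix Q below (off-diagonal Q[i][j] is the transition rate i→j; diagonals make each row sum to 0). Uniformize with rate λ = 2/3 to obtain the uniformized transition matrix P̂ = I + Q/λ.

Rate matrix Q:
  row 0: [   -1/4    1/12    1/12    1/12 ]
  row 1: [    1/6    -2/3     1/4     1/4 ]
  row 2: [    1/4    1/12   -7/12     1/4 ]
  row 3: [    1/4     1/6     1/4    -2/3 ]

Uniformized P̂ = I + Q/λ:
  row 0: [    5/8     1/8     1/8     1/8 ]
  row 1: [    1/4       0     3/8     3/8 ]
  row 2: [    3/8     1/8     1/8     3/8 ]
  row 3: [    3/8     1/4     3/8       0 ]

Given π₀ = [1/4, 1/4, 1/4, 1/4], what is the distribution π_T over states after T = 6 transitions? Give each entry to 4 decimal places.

π = [0.4780, 0.1318, 0.2044, 0.1858]

t=0: π = [0.2500, 0.2500, 0.2500, 0.2500]
t=1: π = [0.4063, 0.1250, 0.2500, 0.2188]
t=2: π = [0.4609, 0.1367, 0.2109, 0.1914]
t=3: π = [0.4731, 0.1318, 0.2070, 0.1880]
t=4: π = [0.4768, 0.1320, 0.2050, 0.1862]
t=5: π = [0.4777, 0.1318, 0.2046, 0.1860]
t=6: π = [0.4780, 0.1318, 0.2044, 0.1858]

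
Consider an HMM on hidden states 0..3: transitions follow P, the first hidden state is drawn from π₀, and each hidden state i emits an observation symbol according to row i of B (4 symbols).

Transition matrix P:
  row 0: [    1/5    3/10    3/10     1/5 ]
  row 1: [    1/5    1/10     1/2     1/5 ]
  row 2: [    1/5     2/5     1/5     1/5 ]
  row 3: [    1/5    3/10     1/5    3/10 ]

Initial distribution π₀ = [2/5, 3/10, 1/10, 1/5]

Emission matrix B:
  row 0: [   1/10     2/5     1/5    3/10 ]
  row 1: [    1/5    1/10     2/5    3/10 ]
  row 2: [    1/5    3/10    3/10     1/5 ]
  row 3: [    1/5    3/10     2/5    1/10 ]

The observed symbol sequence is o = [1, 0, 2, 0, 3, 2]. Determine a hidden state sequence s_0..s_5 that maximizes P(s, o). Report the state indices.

path = [0, 2, 1, 2, 1, 2]

t=0: δ = [1.600e-01, 3.000e-02, 3.000e-02, 6.000e-02]  (obs o_0=1)
t=1: δ = [3.200e-03, 9.600e-03, 9.600e-03, 6.400e-03]  ψ = [0, 0, 0, 0]  (obs o_1=0)
t=2: δ = [3.840e-04, 1.536e-03, 1.440e-03, 7.680e-04]  ψ = [1, 2, 1, 1]  (obs o_2=2)
t=3: δ = [3.072e-05, 1.152e-04, 1.536e-04, 6.144e-05]  ψ = [1, 2, 1, 1]  (obs o_3=0)
t=4: δ = [9.216e-06, 1.843e-05, 1.152e-05, 3.072e-06]  ψ = [2, 2, 1, 2]  (obs o_4=3)
t=5: δ = [7.373e-07, 1.843e-06, 2.765e-06, 1.475e-06]  ψ = [1, 2, 1, 1]  (obs o_5=2)
backtrack: best end state = 2; path = [0, 2, 1, 2, 1, 2]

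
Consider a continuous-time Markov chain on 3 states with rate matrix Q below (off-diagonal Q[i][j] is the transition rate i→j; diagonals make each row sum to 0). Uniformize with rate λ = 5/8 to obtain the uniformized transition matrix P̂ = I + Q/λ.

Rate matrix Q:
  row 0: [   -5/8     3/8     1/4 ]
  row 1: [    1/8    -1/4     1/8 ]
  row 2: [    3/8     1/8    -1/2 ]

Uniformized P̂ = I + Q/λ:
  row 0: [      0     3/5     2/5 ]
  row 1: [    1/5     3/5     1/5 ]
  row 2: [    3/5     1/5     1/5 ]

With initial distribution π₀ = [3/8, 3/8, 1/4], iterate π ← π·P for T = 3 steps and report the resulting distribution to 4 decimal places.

π = [0.2450, 0.5020, 0.2530]

t=0: π = [0.3750, 0.3750, 0.2500]
t=1: π = [0.2250, 0.5000, 0.2750]
t=2: π = [0.2650, 0.4900, 0.2450]
t=3: π = [0.2450, 0.5020, 0.2530]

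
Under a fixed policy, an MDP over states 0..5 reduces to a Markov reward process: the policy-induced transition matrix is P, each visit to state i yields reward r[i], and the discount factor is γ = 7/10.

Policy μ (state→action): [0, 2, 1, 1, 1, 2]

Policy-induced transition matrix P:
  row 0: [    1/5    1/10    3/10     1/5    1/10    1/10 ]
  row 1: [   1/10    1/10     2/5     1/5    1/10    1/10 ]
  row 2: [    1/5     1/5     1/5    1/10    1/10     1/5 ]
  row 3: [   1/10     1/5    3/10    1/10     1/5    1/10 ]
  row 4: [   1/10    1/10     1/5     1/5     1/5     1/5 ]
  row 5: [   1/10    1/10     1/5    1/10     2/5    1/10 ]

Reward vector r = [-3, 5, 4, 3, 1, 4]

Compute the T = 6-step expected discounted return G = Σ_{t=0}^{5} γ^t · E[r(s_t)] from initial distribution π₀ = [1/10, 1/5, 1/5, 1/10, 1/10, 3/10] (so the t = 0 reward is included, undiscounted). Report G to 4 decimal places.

t=0: π = [0.1000, 0.2000, 0.2000, 0.1000, 0.1000, 0.3000], E[r] = 3.1000, γ^t·E[r] = 3.100000, running G = 3.100000
t=1: π = [0.1300, 0.1300, 0.2600, 0.1400, 0.2100, 0.1300], E[r] = 2.4500, γ^t·E[r] = 1.715000, running G = 4.815000
t=2: π = [0.1390, 0.1400, 0.2530, 0.1470, 0.1740, 0.1470], E[r] = 2.4980, γ^t·E[r] = 1.224020, running G = 6.039020
t=3: π = [0.1392, 0.1400, 0.2566, 0.1453, 0.1762, 0.1427], E[r] = 2.4917, γ^t·E[r] = 0.854653, running G = 6.893673
t=4: π = [0.1396, 0.1402, 0.2565, 0.1455, 0.1750, 0.1433], E[r] = 2.4927, γ^t·E[r] = 0.598500, running G = 7.492173
t=5: π = [0.1396, 0.1402, 0.2566, 0.1455, 0.1750, 0.1431], E[r] = 2.4924, γ^t·E[r] = 0.418898, running G = 7.911071

G = 7.9111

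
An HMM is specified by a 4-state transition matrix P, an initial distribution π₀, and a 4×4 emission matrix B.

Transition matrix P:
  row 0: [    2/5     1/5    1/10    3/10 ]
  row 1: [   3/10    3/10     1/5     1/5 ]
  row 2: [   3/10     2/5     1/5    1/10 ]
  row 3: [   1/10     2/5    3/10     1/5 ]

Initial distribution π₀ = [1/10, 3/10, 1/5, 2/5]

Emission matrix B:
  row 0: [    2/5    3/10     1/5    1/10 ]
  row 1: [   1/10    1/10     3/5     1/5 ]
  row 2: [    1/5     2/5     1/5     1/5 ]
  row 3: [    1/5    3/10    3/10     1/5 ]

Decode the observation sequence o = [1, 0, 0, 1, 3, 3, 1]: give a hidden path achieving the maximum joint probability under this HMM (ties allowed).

path = [2, 0, 0, 0, 3, 1, 0]

t=0: δ = [3.000e-02, 3.000e-02, 8.000e-02, 1.200e-01]  (obs o_0=1)
t=1: δ = [9.600e-03, 4.800e-03, 7.200e-03, 4.800e-03]  ψ = [2, 3, 3, 3]  (obs o_1=0)
t=2: δ = [1.536e-03, 2.880e-04, 2.880e-04, 5.760e-04]  ψ = [0, 2, 2, 0]  (obs o_2=0)
t=3: δ = [1.843e-04, 3.072e-05, 6.912e-05, 1.382e-04]  ψ = [0, 0, 3, 0]  (obs o_3=1)
t=4: δ = [7.373e-06, 1.106e-05, 8.294e-06, 1.106e-05]  ψ = [0, 3, 3, 0]  (obs o_4=3)
t=5: δ = [3.318e-07, 8.847e-07, 6.636e-07, 4.424e-07]  ψ = [1, 3, 3, 0]  (obs o_5=3)
t=6: δ = [7.963e-08, 2.654e-08, 7.078e-08, 5.308e-08]  ψ = [1, 1, 1, 1]  (obs o_6=1)
backtrack: best end state = 0; path = [2, 0, 0, 0, 3, 1, 0]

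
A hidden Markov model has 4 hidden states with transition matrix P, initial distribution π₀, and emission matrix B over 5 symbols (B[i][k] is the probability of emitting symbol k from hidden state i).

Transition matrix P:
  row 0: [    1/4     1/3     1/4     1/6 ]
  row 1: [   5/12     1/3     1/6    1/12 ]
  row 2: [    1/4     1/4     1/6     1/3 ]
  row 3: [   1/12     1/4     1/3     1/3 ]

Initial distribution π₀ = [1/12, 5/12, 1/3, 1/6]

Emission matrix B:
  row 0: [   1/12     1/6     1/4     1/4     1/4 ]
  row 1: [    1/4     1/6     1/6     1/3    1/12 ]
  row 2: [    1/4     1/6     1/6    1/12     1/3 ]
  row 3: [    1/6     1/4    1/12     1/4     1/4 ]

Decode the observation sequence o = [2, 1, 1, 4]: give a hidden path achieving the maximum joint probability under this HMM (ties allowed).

path = [2, 3, 3, 2]

t=0: δ = [2.083e-02, 6.944e-02, 5.556e-02, 1.389e-02]  (obs o_0=2)
t=1: δ = [4.823e-03, 3.858e-03, 1.929e-03, 4.630e-03]  ψ = [1, 1, 1, 2]  (obs o_1=1)
t=2: δ = [2.679e-04, 2.679e-04, 2.572e-04, 3.858e-04]  ψ = [1, 0, 3, 3]  (obs o_2=1)
t=3: δ = [2.791e-05, 8.038e-06, 4.287e-05, 3.215e-05]  ψ = [1, 3, 3, 3]  (obs o_3=4)
backtrack: best end state = 2; path = [2, 3, 3, 2]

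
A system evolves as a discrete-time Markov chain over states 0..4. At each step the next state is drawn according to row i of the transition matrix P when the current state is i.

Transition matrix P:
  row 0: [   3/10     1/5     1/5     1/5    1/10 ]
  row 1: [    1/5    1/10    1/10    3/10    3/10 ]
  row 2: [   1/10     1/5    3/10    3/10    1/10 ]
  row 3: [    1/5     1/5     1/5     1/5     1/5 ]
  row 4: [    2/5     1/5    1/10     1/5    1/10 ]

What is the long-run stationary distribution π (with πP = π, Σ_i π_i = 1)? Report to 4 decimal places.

π = [0.2373, 0.1818, 0.1842, 0.2366, 0.1600]

Balance equations π_j = Σ_i π_i·P[i][j]:
  π_0 = 3/10·π_0 + 1/5·π_1 + 1/10·π_2 + 1/5·π_3 + 2/5·π_4
  π_1 = 1/5·π_0 + 1/10·π_1 + 1/5·π_2 + 1/5·π_3 + 1/5·π_4
  π_2 = 1/5·π_0 + 1/10·π_1 + 3/10·π_2 + 1/5·π_3 + 1/10·π_4
  π_3 = 1/5·π_0 + 3/10·π_1 + 3/10·π_2 + 1/5·π_3 + 1/5·π_4
  normalize: π_0 + π_1 + π_2 + π_3 + π_4 = 1
Solving the linear system gives exactly π = [2352/9911, 2/11, 166/901, 2345/9911, 1586/9911].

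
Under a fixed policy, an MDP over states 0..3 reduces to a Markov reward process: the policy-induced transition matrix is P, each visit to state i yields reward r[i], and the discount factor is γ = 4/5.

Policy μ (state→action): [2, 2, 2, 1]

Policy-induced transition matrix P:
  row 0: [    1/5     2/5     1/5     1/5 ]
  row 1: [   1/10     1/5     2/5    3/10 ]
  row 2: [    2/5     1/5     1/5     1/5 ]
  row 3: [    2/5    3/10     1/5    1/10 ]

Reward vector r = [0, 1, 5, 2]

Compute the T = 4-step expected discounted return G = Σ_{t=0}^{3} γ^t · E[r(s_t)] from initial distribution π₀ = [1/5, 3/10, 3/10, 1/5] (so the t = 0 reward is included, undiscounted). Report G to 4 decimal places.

t=0: π = [0.2000, 0.3000, 0.3000, 0.2000], E[r] = 2.2000, γ^t·E[r] = 2.200000, running G = 2.200000
t=1: π = [0.2700, 0.2600, 0.2600, 0.2100], E[r] = 1.9800, γ^t·E[r] = 1.584000, running G = 3.784000
t=2: π = [0.2680, 0.2750, 0.2520, 0.2050], E[r] = 1.9450, γ^t·E[r] = 1.244800, running G = 5.028800
t=3: π = [0.2639, 0.2741, 0.2550, 0.2070], E[r] = 1.9631, γ^t·E[r] = 1.005107, running G = 6.033907

G = 6.0339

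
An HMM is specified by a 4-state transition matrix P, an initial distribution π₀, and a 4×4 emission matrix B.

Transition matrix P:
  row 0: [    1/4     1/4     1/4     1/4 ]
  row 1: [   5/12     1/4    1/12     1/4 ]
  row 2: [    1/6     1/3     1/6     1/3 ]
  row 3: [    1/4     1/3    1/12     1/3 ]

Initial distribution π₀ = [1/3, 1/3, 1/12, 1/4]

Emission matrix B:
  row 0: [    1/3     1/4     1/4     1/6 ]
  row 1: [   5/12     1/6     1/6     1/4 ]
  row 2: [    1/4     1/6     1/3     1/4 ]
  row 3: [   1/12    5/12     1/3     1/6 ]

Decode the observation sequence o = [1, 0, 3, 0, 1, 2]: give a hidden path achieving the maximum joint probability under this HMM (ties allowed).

t=0: δ = [8.333e-02, 5.556e-02, 1.389e-02, 1.042e-01]  (obs o_0=1)
t=1: δ = [8.681e-03, 1.447e-02, 5.208e-03, 2.894e-03]  ψ = [3, 3, 0, 3]  (obs o_1=0)
t=2: δ = [1.005e-03, 9.042e-04, 5.425e-04, 6.028e-04]  ψ = [1, 1, 0, 1]  (obs o_2=3)
t=3: δ = [1.256e-04, 1.047e-04, 6.279e-05, 2.093e-05]  ψ = [1, 0, 0, 0]  (obs o_3=0)
t=4: δ = [1.090e-05, 5.233e-06, 5.233e-06, 1.308e-05]  ψ = [1, 0, 0, 0]  (obs o_4=1)
t=5: δ = [8.176e-07, 7.268e-07, 9.085e-07, 1.454e-06]  ψ = [3, 3, 0, 3]  (obs o_5=2)
backtrack: best end state = 3; path = [3, 1, 1, 0, 3, 3]

path = [3, 1, 1, 0, 3, 3]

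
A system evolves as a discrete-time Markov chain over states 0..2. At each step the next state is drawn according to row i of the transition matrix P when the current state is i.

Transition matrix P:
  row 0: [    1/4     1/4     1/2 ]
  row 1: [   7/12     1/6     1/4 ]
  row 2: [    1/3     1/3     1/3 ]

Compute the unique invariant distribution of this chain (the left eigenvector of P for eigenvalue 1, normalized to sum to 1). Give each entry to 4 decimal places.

π = [0.3676, 0.2595, 0.3730]

Balance equations π_j = Σ_i π_i·P[i][j]:
  π_0 = 1/4·π_0 + 7/12·π_1 + 1/3·π_2
  π_1 = 1/4·π_0 + 1/6·π_1 + 1/3·π_2
  normalize: π_0 + π_1 + π_2 = 1
Solving the linear system gives exactly π = [68/185, 48/185, 69/185].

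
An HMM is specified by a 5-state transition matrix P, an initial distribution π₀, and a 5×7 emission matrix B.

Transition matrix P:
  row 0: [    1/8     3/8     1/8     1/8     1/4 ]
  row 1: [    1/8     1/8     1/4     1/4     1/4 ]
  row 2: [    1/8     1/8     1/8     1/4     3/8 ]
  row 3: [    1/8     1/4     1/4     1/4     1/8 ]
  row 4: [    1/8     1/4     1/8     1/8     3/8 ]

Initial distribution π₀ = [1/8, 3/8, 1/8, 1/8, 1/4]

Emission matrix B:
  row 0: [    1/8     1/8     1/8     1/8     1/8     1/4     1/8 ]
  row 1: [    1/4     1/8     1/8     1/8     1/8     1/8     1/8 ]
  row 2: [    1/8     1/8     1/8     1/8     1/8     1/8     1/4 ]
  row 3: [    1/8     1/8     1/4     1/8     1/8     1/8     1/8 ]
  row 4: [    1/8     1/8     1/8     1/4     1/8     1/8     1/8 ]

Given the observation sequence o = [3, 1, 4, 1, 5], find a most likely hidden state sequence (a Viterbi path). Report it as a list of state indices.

t=0: δ = [1.562e-02, 4.688e-02, 1.562e-02, 1.562e-02, 6.250e-02]  (obs o_0=3)
t=1: δ = [9.766e-04, 1.953e-03, 1.465e-03, 1.465e-03, 2.930e-03]  ψ = [4, 4, 1, 1, 4]  (obs o_1=1)
t=2: δ = [4.578e-05, 9.155e-05, 6.104e-05, 6.104e-05, 1.373e-04]  ψ = [4, 4, 1, 1, 4]  (obs o_2=4)
t=3: δ = [2.146e-06, 4.292e-06, 2.861e-06, 2.861e-06, 6.437e-06]  ψ = [4, 4, 1, 1, 4]  (obs o_3=1)
t=4: δ = [2.012e-07, 2.012e-07, 1.341e-07, 1.341e-07, 3.017e-07]  ψ = [4, 4, 1, 1, 4]  (obs o_4=5)
backtrack: best end state = 4; path = [4, 4, 4, 4, 4]

path = [4, 4, 4, 4, 4]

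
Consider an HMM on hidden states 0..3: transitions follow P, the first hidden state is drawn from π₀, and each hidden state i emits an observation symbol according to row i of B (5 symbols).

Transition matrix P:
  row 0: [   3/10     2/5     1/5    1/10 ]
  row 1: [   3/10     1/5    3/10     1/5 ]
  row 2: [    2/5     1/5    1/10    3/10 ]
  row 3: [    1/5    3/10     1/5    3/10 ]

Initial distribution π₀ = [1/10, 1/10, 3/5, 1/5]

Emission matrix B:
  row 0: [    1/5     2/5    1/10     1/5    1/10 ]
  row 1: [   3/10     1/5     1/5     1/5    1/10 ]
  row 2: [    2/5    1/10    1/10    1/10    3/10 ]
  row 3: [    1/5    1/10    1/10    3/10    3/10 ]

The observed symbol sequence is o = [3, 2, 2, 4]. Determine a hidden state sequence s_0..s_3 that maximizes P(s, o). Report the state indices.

path = [2, 0, 1, 2]

t=0: δ = [2.000e-02, 2.000e-02, 6.000e-02, 6.000e-02]  (obs o_0=3)
t=1: δ = [2.400e-03, 3.600e-03, 1.200e-03, 1.800e-03]  ψ = [2, 3, 3, 2]  (obs o_1=2)
t=2: δ = [1.080e-04, 1.920e-04, 1.080e-04, 7.200e-05]  ψ = [1, 0, 1, 1]  (obs o_2=2)
t=3: δ = [5.760e-06, 4.320e-06, 1.728e-05, 1.152e-05]  ψ = [1, 0, 1, 1]  (obs o_3=4)
backtrack: best end state = 2; path = [2, 0, 1, 2]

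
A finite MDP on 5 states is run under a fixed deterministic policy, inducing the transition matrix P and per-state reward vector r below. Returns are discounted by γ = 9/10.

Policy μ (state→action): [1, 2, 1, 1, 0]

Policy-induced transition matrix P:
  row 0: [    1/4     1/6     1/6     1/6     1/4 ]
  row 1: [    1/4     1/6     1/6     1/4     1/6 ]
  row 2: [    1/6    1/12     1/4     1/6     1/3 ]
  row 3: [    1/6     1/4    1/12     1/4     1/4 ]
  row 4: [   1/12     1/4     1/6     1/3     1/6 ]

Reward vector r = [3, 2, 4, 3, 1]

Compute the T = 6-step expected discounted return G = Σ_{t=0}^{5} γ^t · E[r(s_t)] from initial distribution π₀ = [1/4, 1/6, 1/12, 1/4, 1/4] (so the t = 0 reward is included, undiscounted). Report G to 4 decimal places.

t=0: π = [0.2500, 0.1667, 0.0833, 0.2500, 0.2500], E[r] = 2.4167, γ^t·E[r] = 2.416667, running G = 2.416667
t=1: π = [0.1806, 0.2014, 0.1528, 0.2431, 0.2222], E[r] = 2.5069, γ^t·E[r] = 2.256250, running G = 4.672917
t=2: π = [0.1800, 0.1927, 0.1591, 0.2407, 0.2274], E[r] = 2.5116, γ^t·E[r] = 2.034375, running G = 6.707292
t=3: π = [0.1788, 0.1924, 0.1599, 0.2407, 0.2283], E[r] = 2.5109, γ^t·E[r] = 1.830480, running G = 8.537772
t=4: π = [0.1786, 0.1924, 0.1599, 0.2408, 0.2283], E[r] = 2.5110, γ^t·E[r] = 1.647451, running G = 10.185223
t=5: π = [0.1786, 0.1924, 0.1599, 0.2408, 0.2283], E[r] = 2.5110, γ^t·E[r] = 1.482696, running G = 11.667919

G = 11.6679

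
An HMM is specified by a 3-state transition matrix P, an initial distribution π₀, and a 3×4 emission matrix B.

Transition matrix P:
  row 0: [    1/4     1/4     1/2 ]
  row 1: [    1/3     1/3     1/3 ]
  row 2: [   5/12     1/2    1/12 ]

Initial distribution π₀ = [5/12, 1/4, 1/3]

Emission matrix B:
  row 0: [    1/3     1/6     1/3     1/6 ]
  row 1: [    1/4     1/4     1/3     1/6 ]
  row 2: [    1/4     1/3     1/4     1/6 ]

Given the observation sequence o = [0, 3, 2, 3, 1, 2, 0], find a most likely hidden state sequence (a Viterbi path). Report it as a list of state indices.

t=0: δ = [1.389e-01, 6.250e-02, 8.333e-02]  (obs o_0=0)
t=1: δ = [5.787e-03, 6.944e-03, 1.157e-02]  ψ = [0, 2, 0]  (obs o_1=3)
t=2: δ = [1.608e-03, 1.929e-03, 7.234e-04]  ψ = [2, 2, 0]  (obs o_2=2)
t=3: δ = [1.072e-04, 1.072e-04, 1.340e-04]  ψ = [1, 1, 0]  (obs o_3=3)
t=4: δ = [9.303e-06, 1.674e-05, 1.786e-05]  ψ = [2, 2, 0]  (obs o_4=1)
t=5: δ = [2.481e-06, 2.977e-06, 1.395e-06]  ψ = [2, 2, 1]  (obs o_5=2)
t=6: δ = [3.308e-07, 2.481e-07, 3.101e-07]  ψ = [1, 1, 0]  (obs o_6=0)
backtrack: best end state = 0; path = [0, 2, 1, 0, 2, 1, 0]

path = [0, 2, 1, 0, 2, 1, 0]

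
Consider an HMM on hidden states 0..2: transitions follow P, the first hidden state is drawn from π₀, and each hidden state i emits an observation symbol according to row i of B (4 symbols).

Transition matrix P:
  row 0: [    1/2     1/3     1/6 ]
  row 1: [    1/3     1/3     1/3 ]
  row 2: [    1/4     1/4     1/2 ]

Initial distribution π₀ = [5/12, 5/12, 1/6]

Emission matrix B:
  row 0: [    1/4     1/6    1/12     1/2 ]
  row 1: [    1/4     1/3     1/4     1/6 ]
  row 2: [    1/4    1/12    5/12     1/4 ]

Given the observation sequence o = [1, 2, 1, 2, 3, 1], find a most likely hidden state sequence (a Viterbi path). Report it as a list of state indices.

path = [1, 2, 1, 2, 0, 1]

t=0: δ = [6.944e-02, 1.389e-01, 1.389e-02]  (obs o_0=1)
t=1: δ = [3.858e-03, 1.157e-02, 1.929e-02]  ψ = [1, 1, 1]  (obs o_1=2)
t=2: δ = [8.038e-04, 1.608e-03, 8.038e-04]  ψ = [2, 2, 2]  (obs o_2=1)
t=3: δ = [4.465e-05, 1.340e-04, 2.233e-04]  ψ = [1, 1, 1]  (obs o_3=2)
t=4: δ = [2.791e-05, 9.303e-06, 2.791e-05]  ψ = [2, 2, 2]  (obs o_4=3)
t=5: δ = [2.326e-06, 3.101e-06, 1.163e-06]  ψ = [0, 0, 2]  (obs o_5=1)
backtrack: best end state = 1; path = [1, 2, 1, 2, 0, 1]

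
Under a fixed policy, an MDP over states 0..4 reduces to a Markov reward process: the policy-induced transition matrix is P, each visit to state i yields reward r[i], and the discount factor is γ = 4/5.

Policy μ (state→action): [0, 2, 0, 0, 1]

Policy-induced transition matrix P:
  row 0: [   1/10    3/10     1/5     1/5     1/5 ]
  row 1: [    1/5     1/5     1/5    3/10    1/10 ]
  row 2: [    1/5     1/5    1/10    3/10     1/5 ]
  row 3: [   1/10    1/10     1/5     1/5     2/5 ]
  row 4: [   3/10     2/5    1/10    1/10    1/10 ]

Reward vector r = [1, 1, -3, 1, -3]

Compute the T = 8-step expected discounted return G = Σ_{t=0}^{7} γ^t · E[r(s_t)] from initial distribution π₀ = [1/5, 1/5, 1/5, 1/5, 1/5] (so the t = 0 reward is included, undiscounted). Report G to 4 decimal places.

t=0: π = [0.2000, 0.2000, 0.2000, 0.2000, 0.2000], E[r] = -0.6000, γ^t·E[r] = -0.600000, running G = -0.600000
t=1: π = [0.1800, 0.2400, 0.1600, 0.2200, 0.2000], E[r] = -0.4400, γ^t·E[r] = -0.352000, running G = -0.952000
t=2: π = [0.1800, 0.2360, 0.1640, 0.2200, 0.2000], E[r] = -0.4560, γ^t·E[r] = -0.291840, running G = -1.243840
t=3: π = [0.1800, 0.2360, 0.1636, 0.2200, 0.2004], E[r] = -0.4560, γ^t·E[r] = -0.233472, running G = -1.477312
t=4: π = [0.1800, 0.2361, 0.1636, 0.2199, 0.2004], E[r] = -0.4558, γ^t·E[r] = -0.186712, running G = -1.664024
t=5: π = [0.1800, 0.2361, 0.1636, 0.2199, 0.2003], E[r] = -0.4558, γ^t·E[r] = -0.149349, running G = -1.813373
t=6: π = [0.1800, 0.2361, 0.1636, 0.2199, 0.2003], E[r] = -0.4558, γ^t·E[r] = -0.119485, running G = -1.932858
t=7: π = [0.1800, 0.2361, 0.1636, 0.2199, 0.2003], E[r] = -0.4558, γ^t·E[r] = -0.095588, running G = -2.028446

G = -2.0284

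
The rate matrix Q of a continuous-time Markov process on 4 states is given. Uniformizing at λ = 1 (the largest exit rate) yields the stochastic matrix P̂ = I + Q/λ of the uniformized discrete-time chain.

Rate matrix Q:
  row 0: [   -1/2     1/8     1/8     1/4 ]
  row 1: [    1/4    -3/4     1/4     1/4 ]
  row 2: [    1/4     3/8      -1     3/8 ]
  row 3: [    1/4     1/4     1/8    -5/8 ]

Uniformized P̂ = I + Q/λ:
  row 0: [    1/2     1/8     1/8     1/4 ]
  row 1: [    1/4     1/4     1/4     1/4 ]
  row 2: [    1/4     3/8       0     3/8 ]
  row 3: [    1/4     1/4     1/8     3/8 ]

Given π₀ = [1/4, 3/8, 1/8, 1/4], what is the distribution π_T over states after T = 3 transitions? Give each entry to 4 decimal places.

π = [0.3320, 0.2258, 0.1370, 0.3052]

t=0: π = [0.2500, 0.3750, 0.1250, 0.2500]
t=1: π = [0.3125, 0.2344, 0.1563, 0.2969]
t=2: π = [0.3281, 0.2305, 0.1348, 0.3066]
t=3: π = [0.3320, 0.2258, 0.1370, 0.3052]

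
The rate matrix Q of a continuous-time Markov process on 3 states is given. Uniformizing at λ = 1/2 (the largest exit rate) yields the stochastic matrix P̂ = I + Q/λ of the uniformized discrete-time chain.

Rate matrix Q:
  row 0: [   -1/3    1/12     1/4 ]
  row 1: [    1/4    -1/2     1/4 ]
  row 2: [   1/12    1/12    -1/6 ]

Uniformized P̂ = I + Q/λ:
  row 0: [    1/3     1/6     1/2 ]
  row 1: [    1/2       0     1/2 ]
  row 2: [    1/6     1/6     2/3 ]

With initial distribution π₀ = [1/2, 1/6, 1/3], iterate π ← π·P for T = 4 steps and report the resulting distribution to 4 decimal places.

π = [0.2573, 0.1429, 0.5998]

t=0: π = [0.5000, 0.1667, 0.3333]
t=1: π = [0.3056, 0.1389, 0.5556]
t=2: π = [0.2639, 0.1435, 0.5926]
t=3: π = [0.2585, 0.1427, 0.5988]
t=4: π = [0.2573, 0.1429, 0.5998]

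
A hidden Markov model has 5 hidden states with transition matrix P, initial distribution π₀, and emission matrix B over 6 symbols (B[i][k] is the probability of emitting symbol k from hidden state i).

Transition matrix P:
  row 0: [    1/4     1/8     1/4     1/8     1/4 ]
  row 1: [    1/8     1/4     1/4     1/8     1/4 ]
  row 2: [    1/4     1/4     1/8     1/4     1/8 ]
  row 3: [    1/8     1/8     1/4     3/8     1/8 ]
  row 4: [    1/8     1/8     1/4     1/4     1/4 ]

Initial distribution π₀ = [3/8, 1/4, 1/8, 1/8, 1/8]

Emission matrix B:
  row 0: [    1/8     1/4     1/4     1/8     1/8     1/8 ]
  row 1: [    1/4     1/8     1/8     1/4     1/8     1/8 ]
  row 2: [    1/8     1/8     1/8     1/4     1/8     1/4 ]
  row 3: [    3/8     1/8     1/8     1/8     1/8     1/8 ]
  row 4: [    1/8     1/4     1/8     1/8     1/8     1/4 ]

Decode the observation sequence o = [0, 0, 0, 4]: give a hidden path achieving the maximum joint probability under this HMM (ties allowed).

t=0: δ = [4.688e-02, 6.250e-02, 1.562e-02, 4.688e-02, 1.562e-02]  (obs o_0=0)
t=1: δ = [1.465e-03, 3.906e-03, 1.953e-03, 6.592e-03, 1.953e-03]  ψ = [0, 1, 1, 3, 1]  (obs o_1=0)
t=2: δ = [1.030e-04, 2.441e-04, 2.060e-04, 9.270e-04, 1.221e-04]  ψ = [3, 1, 3, 3, 1]  (obs o_2=0)
t=3: δ = [1.448e-05, 1.448e-05, 2.897e-05, 4.345e-05, 1.448e-05]  ψ = [3, 3, 3, 3, 3]  (obs o_3=4)
backtrack: best end state = 3; path = [3, 3, 3, 3]

path = [3, 3, 3, 3]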